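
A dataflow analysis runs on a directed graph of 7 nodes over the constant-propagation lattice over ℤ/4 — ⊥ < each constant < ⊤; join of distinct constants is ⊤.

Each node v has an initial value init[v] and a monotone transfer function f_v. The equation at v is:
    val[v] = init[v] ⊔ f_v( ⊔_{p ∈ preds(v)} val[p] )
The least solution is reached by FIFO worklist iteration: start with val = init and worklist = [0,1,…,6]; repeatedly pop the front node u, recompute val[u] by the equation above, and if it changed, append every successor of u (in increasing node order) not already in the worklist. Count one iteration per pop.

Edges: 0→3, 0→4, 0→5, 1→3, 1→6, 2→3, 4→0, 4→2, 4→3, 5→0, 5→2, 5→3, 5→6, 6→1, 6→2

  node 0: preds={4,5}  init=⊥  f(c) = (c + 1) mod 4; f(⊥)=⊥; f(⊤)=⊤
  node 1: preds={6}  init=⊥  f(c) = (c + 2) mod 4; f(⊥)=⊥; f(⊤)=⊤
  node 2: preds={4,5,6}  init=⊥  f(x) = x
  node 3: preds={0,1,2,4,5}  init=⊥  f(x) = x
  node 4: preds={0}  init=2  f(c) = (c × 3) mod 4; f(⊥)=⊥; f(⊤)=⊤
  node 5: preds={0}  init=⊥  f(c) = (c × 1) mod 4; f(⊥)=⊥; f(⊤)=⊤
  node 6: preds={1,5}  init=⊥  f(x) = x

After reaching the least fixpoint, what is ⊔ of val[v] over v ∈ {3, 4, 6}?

⊤

Worklist (20 pops):
  #1 pop 0: in=2 → 3 (was ⊥); enqueue []
  #2 pop 1: in=⊥ → ⊥ (no change)
  #3 pop 2: in=2 → 2 (was ⊥); enqueue []
  #4 pop 3: in=⊤ → ⊤ (was ⊥); enqueue []
  #5 pop 4: in=3 → ⊤ (was 2); enqueue [0,2,3]
  #6 pop 5: in=3 → 3 (was ⊥); enqueue []
  #7 pop 6: in=3 → 3 (was ⊥); enqueue [1]
  #8 pop 0: in=⊤ → ⊤ (was 3); enqueue [4,5]
  #9 pop 2: in=⊤ → ⊤ (was 2); enqueue []
  #10 pop 3: in=⊤ → ⊤ (no change)
  #11 pop 1: in=3 → 1 (was ⊥); enqueue [3,6]
  #12 pop 4: in=⊤ → ⊤ (no change)
  #13 pop 5: in=⊤ → ⊤ (was 3); enqueue [0,2]
  #14 pop 3: in=⊤ → ⊤ (no change)
  #15 pop 6: in=⊤ → ⊤ (was 3); enqueue [1]
  #16 pop 0: in=⊤ → ⊤ (no change)
  #17 pop 2: in=⊤ → ⊤ (no change)
  #18 pop 1: in=⊤ → ⊤ (was 1); enqueue [3,6]
  #19 pop 3: in=⊤ → ⊤ (no change)
  #20 pop 6: in=⊤ → ⊤ (no change)

Fixpoint:
  val[0] = ⊤
  val[1] = ⊤
  val[2] = ⊤
  val[3] = ⊤
  val[4] = ⊤
  val[5] = ⊤
  val[6] = ⊤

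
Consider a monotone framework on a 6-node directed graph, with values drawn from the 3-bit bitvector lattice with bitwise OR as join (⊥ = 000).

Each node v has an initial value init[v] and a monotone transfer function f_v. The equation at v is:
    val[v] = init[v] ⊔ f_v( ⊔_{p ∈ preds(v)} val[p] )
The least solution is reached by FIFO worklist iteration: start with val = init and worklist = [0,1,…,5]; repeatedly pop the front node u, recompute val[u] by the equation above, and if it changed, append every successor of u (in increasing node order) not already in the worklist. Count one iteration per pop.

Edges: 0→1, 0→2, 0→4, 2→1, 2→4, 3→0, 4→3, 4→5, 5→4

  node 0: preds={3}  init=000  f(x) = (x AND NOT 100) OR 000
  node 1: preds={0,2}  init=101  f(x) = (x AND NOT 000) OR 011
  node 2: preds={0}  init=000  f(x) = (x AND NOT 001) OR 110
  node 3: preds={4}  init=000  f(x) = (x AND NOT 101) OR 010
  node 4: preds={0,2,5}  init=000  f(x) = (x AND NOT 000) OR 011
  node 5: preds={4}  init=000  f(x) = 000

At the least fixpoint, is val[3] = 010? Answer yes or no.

yes

Iteration log — 12 steps:
  step 1. node 0  ⊔preds=000  new=000  stable
  step 2. node 1  ⊔preds=000  new=111  old=101  +wl: 
  step 3. node 2  ⊔preds=000  new=110  old=000  +wl: 1
  step 4. node 3  ⊔preds=000  new=010  old=000  +wl: 0
  step 5. node 4  ⊔preds=110  new=111  old=000  +wl: 3
  step 6. node 5  ⊔preds=111  new=000  stable
  step 7. node 1  ⊔preds=110  new=111  stable
  step 8. node 0  ⊔preds=010  new=010  old=000  +wl: 1,2,4
  step 9. node 3  ⊔preds=111  new=010  stable
  step 10. node 1  ⊔preds=110  new=111  stable
  step 11. node 2  ⊔preds=010  new=110  stable
  step 12. node 4  ⊔preds=110  new=111  stable

Least fixpoint reached:
  node 0: 010
  node 1: 111
  node 2: 110
  node 3: 010
  node 4: 111
  node 5: 000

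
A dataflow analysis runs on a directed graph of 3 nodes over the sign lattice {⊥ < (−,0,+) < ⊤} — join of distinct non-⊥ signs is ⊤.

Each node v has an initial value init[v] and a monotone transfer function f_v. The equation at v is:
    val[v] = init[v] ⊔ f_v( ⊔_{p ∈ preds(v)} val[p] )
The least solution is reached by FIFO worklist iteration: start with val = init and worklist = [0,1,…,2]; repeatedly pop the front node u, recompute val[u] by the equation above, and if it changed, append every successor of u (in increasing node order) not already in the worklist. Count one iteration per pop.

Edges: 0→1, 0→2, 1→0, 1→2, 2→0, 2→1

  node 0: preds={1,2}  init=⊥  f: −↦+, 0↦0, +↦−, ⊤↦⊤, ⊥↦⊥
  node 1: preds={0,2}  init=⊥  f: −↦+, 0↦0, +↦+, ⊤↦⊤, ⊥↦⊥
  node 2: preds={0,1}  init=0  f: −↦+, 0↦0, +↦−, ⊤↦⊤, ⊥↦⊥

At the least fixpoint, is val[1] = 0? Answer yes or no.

Trace (4 dequeues):
  [1] u=0 | in 0 | out 0 | prev ⊥ | push {}
  [2] u=1 | in 0 | out 0 | prev ⊥ | push {0}
  [3] u=2 | in 0 | out 0 | ==
  [4] u=0 | in 0 | out 0 | ==

Converged values:
  [0] 0
  [1] 0
  [2] 0

yes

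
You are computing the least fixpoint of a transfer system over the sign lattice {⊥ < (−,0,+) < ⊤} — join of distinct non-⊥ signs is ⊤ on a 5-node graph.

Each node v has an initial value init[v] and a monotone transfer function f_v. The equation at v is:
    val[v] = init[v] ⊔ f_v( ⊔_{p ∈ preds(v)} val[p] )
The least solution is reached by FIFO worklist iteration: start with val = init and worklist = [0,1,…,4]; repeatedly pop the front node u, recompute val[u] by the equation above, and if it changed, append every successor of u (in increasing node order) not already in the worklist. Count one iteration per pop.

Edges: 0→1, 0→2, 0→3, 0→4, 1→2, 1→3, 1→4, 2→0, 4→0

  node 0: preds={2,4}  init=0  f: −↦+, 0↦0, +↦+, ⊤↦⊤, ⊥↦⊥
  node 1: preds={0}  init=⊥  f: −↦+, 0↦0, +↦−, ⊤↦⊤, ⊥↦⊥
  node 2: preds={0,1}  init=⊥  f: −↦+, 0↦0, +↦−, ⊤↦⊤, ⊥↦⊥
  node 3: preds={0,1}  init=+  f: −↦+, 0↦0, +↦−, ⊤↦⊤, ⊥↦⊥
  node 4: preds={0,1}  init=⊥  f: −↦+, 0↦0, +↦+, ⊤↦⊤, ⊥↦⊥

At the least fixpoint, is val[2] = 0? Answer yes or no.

yes

Iteration log — 6 steps:
  step 1. node 0  ⊔preds=⊥  new=0  stable
  step 2. node 1  ⊔preds=0  new=0  old=⊥  +wl: 
  step 3. node 2  ⊔preds=0  new=0  old=⊥  +wl: 0
  step 4. node 3  ⊔preds=0  new=⊤  old=+  +wl: 
  step 5. node 4  ⊔preds=0  new=0  old=⊥  +wl: 
  step 6. node 0  ⊔preds=0  new=0  stable

Least fixpoint reached:
  node 0: 0
  node 1: 0
  node 2: 0
  node 3: ⊤
  node 4: 0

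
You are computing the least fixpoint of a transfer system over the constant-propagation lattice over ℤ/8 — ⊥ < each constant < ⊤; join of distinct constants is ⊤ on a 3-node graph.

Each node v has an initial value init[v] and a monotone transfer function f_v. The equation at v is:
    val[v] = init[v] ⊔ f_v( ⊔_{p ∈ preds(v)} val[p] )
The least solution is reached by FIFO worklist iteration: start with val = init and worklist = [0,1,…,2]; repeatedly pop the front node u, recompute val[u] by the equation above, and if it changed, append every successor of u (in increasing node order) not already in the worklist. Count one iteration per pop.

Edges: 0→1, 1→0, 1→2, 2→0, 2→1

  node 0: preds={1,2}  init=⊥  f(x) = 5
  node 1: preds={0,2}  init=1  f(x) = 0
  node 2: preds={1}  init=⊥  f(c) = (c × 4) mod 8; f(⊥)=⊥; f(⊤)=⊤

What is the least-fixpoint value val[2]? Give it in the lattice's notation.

⊤

Trace (5 dequeues):
  [1] u=0 | in 1 | out 5 | prev ⊥ | push {}
  [2] u=1 | in 5 | out ⊤ | prev 1 | push {0}
  [3] u=2 | in ⊤ | out ⊤ | prev ⊥ | push {1}
  [4] u=0 | in ⊤ | out 5 | ==
  [5] u=1 | in ⊤ | out ⊤ | ==

Converged values:
  [0] 5
  [1] ⊤
  [2] ⊤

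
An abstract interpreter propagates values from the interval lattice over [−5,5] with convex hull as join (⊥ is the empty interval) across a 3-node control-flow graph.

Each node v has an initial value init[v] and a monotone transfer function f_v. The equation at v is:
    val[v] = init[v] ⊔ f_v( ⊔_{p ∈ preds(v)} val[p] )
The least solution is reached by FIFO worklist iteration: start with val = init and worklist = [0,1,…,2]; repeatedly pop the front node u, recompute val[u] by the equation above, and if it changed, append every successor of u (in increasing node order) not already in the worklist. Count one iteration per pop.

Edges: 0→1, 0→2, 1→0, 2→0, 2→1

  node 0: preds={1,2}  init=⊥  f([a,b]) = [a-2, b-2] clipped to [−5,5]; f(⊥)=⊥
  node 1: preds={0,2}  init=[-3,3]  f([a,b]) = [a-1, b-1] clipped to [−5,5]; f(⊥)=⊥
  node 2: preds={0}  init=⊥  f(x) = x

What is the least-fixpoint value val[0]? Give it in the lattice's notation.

Worklist (5 pops):
  #1 pop 0: in=[-3,3] → [-5,1] (was ⊥); enqueue []
  #2 pop 1: in=[-5,1] → [-5,3] (was [-3,3]); enqueue [0]
  #3 pop 2: in=[-5,1] → [-5,1] (was ⊥); enqueue [1]
  #4 pop 0: in=[-5,3] → [-5,1] (no change)
  #5 pop 1: in=[-5,1] → [-5,3] (no change)

Fixpoint:
  val[0] = [-5,1]
  val[1] = [-5,3]
  val[2] = [-5,1]

[-5,1]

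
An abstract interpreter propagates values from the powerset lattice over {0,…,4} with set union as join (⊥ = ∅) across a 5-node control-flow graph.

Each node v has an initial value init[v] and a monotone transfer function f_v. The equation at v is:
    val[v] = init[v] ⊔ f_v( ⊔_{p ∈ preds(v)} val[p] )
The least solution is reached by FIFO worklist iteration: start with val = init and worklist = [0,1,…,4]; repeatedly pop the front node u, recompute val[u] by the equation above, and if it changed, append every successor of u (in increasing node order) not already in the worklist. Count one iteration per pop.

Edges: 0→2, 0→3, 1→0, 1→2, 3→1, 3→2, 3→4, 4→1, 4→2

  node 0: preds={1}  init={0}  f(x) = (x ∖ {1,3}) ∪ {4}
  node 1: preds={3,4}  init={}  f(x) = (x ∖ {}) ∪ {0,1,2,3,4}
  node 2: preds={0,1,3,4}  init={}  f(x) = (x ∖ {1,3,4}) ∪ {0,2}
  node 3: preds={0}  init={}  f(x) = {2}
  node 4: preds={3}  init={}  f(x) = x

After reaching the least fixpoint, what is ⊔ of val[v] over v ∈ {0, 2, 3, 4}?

{0,2,4}

Trace (9 dequeues):
  [1] u=0 | in {} | out {0,4} | prev {0} | push {}
  [2] u=1 | in {} | out {0,1,2,3,4} | prev {} | push {0}
  [3] u=2 | in {0,1,2,3,4} | out {0,2} | prev {} | push {}
  [4] u=3 | in {0,4} | out {2} | prev {} | push {1,2}
  [5] u=4 | in {2} | out {2} | prev {} | push {}
  [6] u=0 | in {0,1,2,3,4} | out {0,2,4} | prev {0,4} | push {3}
  [7] u=1 | in {2} | out {0,1,2,3,4} | ==
  [8] u=2 | in {0,1,2,3,4} | out {0,2} | ==
  [9] u=3 | in {0,2,4} | out {2} | ==

Converged values:
  [0] {0,2,4}
  [1] {0,1,2,3,4}
  [2] {0,2}
  [3] {2}
  [4] {2}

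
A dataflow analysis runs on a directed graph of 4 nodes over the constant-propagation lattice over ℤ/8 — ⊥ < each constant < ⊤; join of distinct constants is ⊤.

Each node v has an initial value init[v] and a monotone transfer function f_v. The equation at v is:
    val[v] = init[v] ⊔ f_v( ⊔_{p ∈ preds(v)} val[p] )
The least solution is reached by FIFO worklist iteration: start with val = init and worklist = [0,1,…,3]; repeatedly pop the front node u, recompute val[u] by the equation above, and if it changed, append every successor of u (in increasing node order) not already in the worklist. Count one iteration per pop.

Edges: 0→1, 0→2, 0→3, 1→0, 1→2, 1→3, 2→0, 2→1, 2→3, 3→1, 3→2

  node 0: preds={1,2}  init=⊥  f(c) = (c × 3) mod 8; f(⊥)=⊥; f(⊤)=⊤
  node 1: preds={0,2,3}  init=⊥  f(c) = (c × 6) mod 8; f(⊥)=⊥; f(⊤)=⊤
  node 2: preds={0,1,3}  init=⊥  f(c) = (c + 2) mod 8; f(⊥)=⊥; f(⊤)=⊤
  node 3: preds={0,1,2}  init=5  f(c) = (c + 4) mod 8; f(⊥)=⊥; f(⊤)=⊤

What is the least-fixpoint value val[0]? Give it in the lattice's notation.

⊤

Worklist (9 pops):
  #1 pop 0: in=⊥ → ⊥ (no change)
  #2 pop 1: in=5 → 6 (was ⊥); enqueue [0]
  #3 pop 2: in=⊤ → ⊤ (was ⊥); enqueue [1]
  #4 pop 3: in=⊤ → ⊤ (was 5); enqueue [2]
  #5 pop 0: in=⊤ → ⊤ (was ⊥); enqueue [3]
  #6 pop 1: in=⊤ → ⊤ (was 6); enqueue [0]
  #7 pop 2: in=⊤ → ⊤ (no change)
  #8 pop 3: in=⊤ → ⊤ (no change)
  #9 pop 0: in=⊤ → ⊤ (no change)

Fixpoint:
  val[0] = ⊤
  val[1] = ⊤
  val[2] = ⊤
  val[3] = ⊤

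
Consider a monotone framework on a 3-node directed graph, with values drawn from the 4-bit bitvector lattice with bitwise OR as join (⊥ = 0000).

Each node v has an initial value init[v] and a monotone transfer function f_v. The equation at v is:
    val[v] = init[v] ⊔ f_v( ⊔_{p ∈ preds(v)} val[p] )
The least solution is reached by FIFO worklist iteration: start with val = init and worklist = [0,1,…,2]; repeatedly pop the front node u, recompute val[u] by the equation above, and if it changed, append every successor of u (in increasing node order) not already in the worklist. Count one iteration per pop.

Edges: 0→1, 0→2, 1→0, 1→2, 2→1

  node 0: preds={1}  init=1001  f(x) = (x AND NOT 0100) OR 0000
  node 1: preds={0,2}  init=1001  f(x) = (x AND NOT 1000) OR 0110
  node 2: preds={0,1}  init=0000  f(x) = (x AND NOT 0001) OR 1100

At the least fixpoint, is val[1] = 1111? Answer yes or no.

Iteration log — 6 steps:
  step 1. node 0  ⊔preds=1001  new=1001  stable
  step 2. node 1  ⊔preds=1001  new=1111  old=1001  +wl: 0
  step 3. node 2  ⊔preds=1111  new=1110  old=0000  +wl: 1
  step 4. node 0  ⊔preds=1111  new=1011  old=1001  +wl: 2
  step 5. node 1  ⊔preds=1111  new=1111  stable
  step 6. node 2  ⊔preds=1111  new=1110  stable

Least fixpoint reached:
  node 0: 1011
  node 1: 1111
  node 2: 1110

yes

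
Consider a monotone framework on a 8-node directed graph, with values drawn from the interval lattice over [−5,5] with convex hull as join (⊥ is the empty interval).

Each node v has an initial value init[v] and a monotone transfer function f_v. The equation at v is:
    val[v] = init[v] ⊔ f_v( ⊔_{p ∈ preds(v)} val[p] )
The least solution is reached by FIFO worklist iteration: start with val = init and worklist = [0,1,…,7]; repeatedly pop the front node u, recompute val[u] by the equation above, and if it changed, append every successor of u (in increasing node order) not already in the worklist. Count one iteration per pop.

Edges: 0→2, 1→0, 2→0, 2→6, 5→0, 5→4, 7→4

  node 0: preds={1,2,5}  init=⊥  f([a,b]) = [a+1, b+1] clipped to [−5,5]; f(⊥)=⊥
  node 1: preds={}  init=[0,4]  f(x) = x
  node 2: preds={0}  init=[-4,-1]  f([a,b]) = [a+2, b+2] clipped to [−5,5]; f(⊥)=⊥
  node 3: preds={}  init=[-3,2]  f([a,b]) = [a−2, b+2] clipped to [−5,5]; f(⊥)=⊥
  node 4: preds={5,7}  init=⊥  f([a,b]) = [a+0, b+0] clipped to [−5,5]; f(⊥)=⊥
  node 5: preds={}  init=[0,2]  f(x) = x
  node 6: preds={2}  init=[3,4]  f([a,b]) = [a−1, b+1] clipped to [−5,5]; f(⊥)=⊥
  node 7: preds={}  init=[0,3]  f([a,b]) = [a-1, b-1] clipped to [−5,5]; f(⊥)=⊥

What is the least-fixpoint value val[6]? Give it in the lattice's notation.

[-5,5]

Worklist (9 pops):
  #1 pop 0: in=[-4,4] → [-3,5] (was ⊥); enqueue []
  #2 pop 1: in=⊥ → [0,4] (no change)
  #3 pop 2: in=[-3,5] → [-4,5] (was [-4,-1]); enqueue [0]
  #4 pop 3: in=⊥ → [-3,2] (no change)
  #5 pop 4: in=[0,3] → [0,3] (was ⊥); enqueue []
  #6 pop 5: in=⊥ → [0,2] (no change)
  #7 pop 6: in=[-4,5] → [-5,5] (was [3,4]); enqueue []
  #8 pop 7: in=⊥ → [0,3] (no change)
  #9 pop 0: in=[-4,5] → [-3,5] (no change)

Fixpoint:
  val[0] = [-3,5]
  val[1] = [0,4]
  val[2] = [-4,5]
  val[3] = [-3,2]
  val[4] = [0,3]
  val[5] = [0,2]
  val[6] = [-5,5]
  val[7] = [0,3]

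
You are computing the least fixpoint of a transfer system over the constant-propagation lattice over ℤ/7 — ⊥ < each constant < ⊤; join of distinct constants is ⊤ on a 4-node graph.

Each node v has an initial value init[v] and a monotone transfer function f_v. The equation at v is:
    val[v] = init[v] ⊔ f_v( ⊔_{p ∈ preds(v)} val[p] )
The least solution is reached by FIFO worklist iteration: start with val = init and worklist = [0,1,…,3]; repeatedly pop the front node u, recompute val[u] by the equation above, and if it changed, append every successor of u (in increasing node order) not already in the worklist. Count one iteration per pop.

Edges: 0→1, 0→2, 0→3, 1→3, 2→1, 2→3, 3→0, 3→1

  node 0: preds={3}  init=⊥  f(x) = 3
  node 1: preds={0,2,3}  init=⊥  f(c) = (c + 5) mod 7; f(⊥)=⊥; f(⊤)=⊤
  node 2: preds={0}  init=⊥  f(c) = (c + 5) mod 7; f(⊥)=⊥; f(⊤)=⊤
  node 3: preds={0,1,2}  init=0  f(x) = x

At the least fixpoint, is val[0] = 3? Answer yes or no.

yes

Trace (6 dequeues):
  [1] u=0 | in 0 | out 3 | prev ⊥ | push {}
  [2] u=1 | in ⊤ | out ⊤ | prev ⊥ | push {}
  [3] u=2 | in 3 | out 1 | prev ⊥ | push {1}
  [4] u=3 | in ⊤ | out ⊤ | prev 0 | push {0}
  [5] u=1 | in ⊤ | out ⊤ | ==
  [6] u=0 | in ⊤ | out 3 | ==

Converged values:
  [0] 3
  [1] ⊤
  [2] 1
  [3] ⊤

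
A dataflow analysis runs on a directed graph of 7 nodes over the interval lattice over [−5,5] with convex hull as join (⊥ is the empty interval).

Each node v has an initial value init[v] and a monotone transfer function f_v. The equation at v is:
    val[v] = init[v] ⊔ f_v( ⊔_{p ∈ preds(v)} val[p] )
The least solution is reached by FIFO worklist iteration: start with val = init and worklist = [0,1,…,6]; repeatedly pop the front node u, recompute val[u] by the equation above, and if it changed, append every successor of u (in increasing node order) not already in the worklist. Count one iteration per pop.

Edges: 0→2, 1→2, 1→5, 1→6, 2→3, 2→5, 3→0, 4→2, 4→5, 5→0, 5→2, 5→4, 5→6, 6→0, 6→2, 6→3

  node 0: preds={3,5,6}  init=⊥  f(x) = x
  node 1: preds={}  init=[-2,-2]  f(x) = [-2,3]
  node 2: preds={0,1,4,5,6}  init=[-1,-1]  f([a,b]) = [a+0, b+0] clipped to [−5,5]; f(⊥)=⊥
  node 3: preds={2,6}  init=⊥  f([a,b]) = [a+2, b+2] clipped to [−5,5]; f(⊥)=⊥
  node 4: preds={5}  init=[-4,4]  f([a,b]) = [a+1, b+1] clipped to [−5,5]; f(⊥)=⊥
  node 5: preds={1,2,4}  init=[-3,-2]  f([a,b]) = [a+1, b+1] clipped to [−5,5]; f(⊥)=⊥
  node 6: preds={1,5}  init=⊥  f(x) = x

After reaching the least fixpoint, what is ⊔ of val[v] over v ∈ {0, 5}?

Trace (13 dequeues):
  [1] u=0 | in [-3,-2] | out [-3,-2] | prev ⊥ | push {}
  [2] u=1 | in ⊥ | out [-2,3] | prev [-2,-2] | push {}
  [3] u=2 | in [-4,4] | out [-4,4] | prev [-1,-1] | push {}
  [4] u=3 | in [-4,4] | out [-2,5] | prev ⊥ | push {0}
  [5] u=4 | in [-3,-2] | out [-4,4] | ==
  [6] u=5 | in [-4,4] | out [-3,5] | prev [-3,-2] | push {2,4}
  [7] u=6 | in [-3,5] | out [-3,5] | prev ⊥ | push {3}
  [8] u=0 | in [-3,5] | out [-3,5] | prev [-3,-2] | push {}
  [9] u=2 | in [-4,5] | out [-4,5] | prev [-4,4] | push {5}
  [10] u=4 | in [-3,5] | out [-4,5] | prev [-4,4] | push {2}
  [11] u=3 | in [-4,5] | out [-2,5] | ==
  [12] u=5 | in [-4,5] | out [-3,5] | ==
  [13] u=2 | in [-4,5] | out [-4,5] | ==

Converged values:
  [0] [-3,5]
  [1] [-2,3]
  [2] [-4,5]
  [3] [-2,5]
  [4] [-4,5]
  [5] [-3,5]
  [6] [-3,5]

[-3,5]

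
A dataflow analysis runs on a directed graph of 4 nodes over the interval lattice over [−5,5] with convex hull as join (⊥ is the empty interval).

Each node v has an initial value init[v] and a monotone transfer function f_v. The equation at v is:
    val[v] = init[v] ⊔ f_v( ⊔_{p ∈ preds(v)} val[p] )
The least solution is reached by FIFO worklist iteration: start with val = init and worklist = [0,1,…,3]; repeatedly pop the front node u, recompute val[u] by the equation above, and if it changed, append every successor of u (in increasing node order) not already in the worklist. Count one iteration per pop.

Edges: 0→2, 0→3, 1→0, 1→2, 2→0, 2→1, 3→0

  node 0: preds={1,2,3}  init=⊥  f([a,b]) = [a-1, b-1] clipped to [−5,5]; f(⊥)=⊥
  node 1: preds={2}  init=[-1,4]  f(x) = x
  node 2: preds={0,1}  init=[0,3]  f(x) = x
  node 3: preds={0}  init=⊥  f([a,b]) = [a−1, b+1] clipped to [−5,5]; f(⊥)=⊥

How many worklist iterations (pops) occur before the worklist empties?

Trace (16 dequeues):
  [1] u=0 | in [-1,4] | out [-2,3] | prev ⊥ | push {}
  [2] u=1 | in [0,3] | out [-1,4] | ==
  [3] u=2 | in [-2,4] | out [-2,4] | prev [0,3] | push {0,1}
  [4] u=3 | in [-2,3] | out [-3,4] | prev ⊥ | push {}
  [5] u=0 | in [-3,4] | out [-4,3] | prev [-2,3] | push {2,3}
  [6] u=1 | in [-2,4] | out [-2,4] | prev [-1,4] | push {0}
  [7] u=2 | in [-4,4] | out [-4,4] | prev [-2,4] | push {1}
  [8] u=3 | in [-4,3] | out [-5,4] | prev [-3,4] | push {}
  [9] u=0 | in [-5,4] | out [-5,3] | prev [-4,3] | push {2,3}
  [10] u=1 | in [-4,4] | out [-4,4] | prev [-2,4] | push {0}
  [11] u=2 | in [-5,4] | out [-5,4] | prev [-4,4] | push {1}
  [12] u=3 | in [-5,3] | out [-5,4] | ==
  [13] u=0 | in [-5,4] | out [-5,3] | ==
  [14] u=1 | in [-5,4] | out [-5,4] | prev [-4,4] | push {0,2}
  [15] u=0 | in [-5,4] | out [-5,3] | ==
  [16] u=2 | in [-5,4] | out [-5,4] | ==

Converged values:
  [0] [-5,3]
  [1] [-5,4]
  [2] [-5,4]
  [3] [-5,4]

16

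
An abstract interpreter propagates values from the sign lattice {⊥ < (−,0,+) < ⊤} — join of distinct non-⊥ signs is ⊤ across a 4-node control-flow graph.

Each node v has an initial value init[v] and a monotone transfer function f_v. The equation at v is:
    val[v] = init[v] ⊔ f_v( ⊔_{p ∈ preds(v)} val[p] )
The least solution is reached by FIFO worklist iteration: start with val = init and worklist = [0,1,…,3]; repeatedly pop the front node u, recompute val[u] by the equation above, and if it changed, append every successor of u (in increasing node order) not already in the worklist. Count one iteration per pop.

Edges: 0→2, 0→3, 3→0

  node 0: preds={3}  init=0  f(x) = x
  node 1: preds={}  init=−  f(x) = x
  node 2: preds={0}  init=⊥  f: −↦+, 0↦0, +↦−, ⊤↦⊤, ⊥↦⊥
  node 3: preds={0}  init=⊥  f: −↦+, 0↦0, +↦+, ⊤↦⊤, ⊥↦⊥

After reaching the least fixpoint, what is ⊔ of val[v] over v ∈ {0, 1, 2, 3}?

Iteration log — 5 steps:
  step 1. node 0  ⊔preds=⊥  new=0  stable
  step 2. node 1  ⊔preds=⊥  new=−  stable
  step 3. node 2  ⊔preds=0  new=0  old=⊥  +wl: 
  step 4. node 3  ⊔preds=0  new=0  old=⊥  +wl: 0
  step 5. node 0  ⊔preds=0  new=0  stable

Least fixpoint reached:
  node 0: 0
  node 1: −
  node 2: 0
  node 3: 0

⊤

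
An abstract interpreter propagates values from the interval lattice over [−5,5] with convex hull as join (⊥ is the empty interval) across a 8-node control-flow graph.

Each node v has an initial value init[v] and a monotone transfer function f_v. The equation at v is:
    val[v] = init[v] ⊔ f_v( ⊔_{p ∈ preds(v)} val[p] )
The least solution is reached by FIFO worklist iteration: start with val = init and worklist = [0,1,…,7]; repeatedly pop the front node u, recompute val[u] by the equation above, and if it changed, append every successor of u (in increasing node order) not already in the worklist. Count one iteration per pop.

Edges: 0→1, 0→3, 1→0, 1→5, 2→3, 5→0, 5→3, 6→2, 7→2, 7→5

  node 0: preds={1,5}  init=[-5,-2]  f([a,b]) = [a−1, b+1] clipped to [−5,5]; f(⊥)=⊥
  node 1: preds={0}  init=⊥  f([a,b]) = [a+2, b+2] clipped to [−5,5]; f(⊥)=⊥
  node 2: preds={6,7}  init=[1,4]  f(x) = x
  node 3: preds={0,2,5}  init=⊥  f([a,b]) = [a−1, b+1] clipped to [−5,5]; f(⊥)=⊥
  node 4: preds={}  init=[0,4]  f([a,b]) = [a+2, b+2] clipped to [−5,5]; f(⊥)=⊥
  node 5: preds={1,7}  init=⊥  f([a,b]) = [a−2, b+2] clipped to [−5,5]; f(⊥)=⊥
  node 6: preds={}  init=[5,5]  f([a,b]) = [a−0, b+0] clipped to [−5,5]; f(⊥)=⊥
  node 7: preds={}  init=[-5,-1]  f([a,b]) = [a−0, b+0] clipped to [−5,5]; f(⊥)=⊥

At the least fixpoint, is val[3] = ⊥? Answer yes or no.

Trace (16 dequeues):
  [1] u=0 | in ⊥ | out [-5,-2] | ==
  [2] u=1 | in [-5,-2] | out [-3,0] | prev ⊥ | push {0}
  [3] u=2 | in [-5,5] | out [-5,5] | prev [1,4] | push {}
  [4] u=3 | in [-5,5] | out [-5,5] | prev ⊥ | push {}
  [5] u=4 | in ⊥ | out [0,4] | ==
  [6] u=5 | in [-5,0] | out [-5,2] | prev ⊥ | push {3}
  [7] u=6 | in ⊥ | out [5,5] | ==
  [8] u=7 | in ⊥ | out [-5,-1] | ==
  [9] u=0 | in [-5,2] | out [-5,3] | prev [-5,-2] | push {1}
  [10] u=3 | in [-5,5] | out [-5,5] | ==
  [11] u=1 | in [-5,3] | out [-3,5] | prev [-3,0] | push {0,5}
  [12] u=0 | in [-5,5] | out [-5,5] | prev [-5,3] | push {1,3}
  [13] u=5 | in [-5,5] | out [-5,5] | prev [-5,2] | push {0}
  [14] u=1 | in [-5,5] | out [-3,5] | ==
  [15] u=3 | in [-5,5] | out [-5,5] | ==
  [16] u=0 | in [-5,5] | out [-5,5] | ==

Converged values:
  [0] [-5,5]
  [1] [-3,5]
  [2] [-5,5]
  [3] [-5,5]
  [4] [0,4]
  [5] [-5,5]
  [6] [5,5]
  [7] [-5,-1]

no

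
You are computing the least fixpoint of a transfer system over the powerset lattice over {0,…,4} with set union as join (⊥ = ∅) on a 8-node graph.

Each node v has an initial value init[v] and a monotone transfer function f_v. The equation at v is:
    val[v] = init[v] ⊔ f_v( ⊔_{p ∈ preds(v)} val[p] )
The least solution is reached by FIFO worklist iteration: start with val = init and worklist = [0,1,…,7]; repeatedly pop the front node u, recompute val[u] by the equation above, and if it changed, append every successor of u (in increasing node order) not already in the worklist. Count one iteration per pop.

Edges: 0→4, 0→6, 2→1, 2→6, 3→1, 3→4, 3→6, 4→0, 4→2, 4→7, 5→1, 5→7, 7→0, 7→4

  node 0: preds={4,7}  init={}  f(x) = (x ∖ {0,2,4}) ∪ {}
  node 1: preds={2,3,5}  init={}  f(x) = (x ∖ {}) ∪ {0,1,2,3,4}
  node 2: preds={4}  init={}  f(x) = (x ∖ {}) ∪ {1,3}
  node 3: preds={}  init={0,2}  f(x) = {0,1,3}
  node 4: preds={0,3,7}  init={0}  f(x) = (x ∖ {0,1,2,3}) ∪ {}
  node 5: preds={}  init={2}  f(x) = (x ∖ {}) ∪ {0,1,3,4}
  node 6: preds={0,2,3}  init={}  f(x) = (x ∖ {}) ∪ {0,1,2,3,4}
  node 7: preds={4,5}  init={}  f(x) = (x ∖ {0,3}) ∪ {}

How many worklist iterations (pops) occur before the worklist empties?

Iteration log — 17 steps:
  step 1. node 0  ⊔preds={0}  new={}  stable
  step 2. node 1  ⊔preds={0,2}  new={0,1,2,3,4}  old={}  +wl: 
  step 3. node 2  ⊔preds={0}  new={0,1,3}  old={}  +wl: 1
  step 4. node 3  ⊔preds={}  new={0,1,2,3}  old={0,2}  +wl: 
  step 5. node 4  ⊔preds={0,1,2,3}  new={0}  stable
  step 6. node 5  ⊔preds={}  new={0,1,2,3,4}  old={2}  +wl: 
  step 7. node 6  ⊔preds={0,1,2,3}  new={0,1,2,3,4}  old={}  +wl: 
  step 8. node 7  ⊔preds={0,1,2,3,4}  new={1,2,4}  old={}  +wl: 0,4
  step 9. node 1  ⊔preds={0,1,2,3,4}  new={0,1,2,3,4}  stable
  step 10. node 0  ⊔preds={0,1,2,4}  new={1}  old={}  +wl: 6
  step 11. node 4  ⊔preds={0,1,2,3,4}  new={0,4}  old={0}  +wl: 0,2,7
  step 12. node 6  ⊔preds={0,1,2,3}  new={0,1,2,3,4}  stable
  step 13. node 0  ⊔preds={0,1,2,4}  new={1}  stable
  step 14. node 2  ⊔preds={0,4}  new={0,1,3,4}  old={0,1,3}  +wl: 1,6
  step 15. node 7  ⊔preds={0,1,2,3,4}  new={1,2,4}  stable
  step 16. node 1  ⊔preds={0,1,2,3,4}  new={0,1,2,3,4}  stable
  step 17. node 6  ⊔preds={0,1,2,3,4}  new={0,1,2,3,4}  stable

Least fixpoint reached:
  node 0: {1}
  node 1: {0,1,2,3,4}
  node 2: {0,1,3,4}
  node 3: {0,1,2,3}
  node 4: {0,4}
  node 5: {0,1,2,3,4}
  node 6: {0,1,2,3,4}
  node 7: {1,2,4}

17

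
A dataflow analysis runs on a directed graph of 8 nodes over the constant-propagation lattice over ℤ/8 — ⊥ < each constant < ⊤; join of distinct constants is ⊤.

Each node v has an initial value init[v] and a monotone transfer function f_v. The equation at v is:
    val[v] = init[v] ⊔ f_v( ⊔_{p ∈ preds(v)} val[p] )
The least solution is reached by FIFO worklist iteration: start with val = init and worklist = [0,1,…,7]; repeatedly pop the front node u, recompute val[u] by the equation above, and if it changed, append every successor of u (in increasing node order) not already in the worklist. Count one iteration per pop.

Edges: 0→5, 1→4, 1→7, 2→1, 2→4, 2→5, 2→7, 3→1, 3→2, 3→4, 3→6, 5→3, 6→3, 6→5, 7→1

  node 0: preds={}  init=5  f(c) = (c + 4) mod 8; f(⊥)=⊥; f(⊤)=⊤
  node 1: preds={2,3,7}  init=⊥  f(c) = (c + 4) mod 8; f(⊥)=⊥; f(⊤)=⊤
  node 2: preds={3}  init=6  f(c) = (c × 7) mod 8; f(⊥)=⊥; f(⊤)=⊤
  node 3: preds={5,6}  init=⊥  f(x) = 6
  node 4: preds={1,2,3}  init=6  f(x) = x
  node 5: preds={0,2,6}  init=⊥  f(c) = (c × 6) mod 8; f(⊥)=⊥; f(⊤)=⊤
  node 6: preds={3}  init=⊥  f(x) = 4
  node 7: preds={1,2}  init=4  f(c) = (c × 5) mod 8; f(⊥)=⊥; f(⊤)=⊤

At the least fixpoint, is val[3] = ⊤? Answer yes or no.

Trace (15 dequeues):
  [1] u=0 | in ⊥ | out 5 | ==
  [2] u=1 | in ⊤ | out ⊤ | prev ⊥ | push {}
  [3] u=2 | in ⊥ | out 6 | ==
  [4] u=3 | in ⊥ | out 6 | prev ⊥ | push {1,2}
  [5] u=4 | in ⊤ | out ⊤ | prev 6 | push {}
  [6] u=5 | in ⊤ | out ⊤ | prev ⊥ | push {3}
  [7] u=6 | in 6 | out 4 | prev ⊥ | push {5}
  [8] u=7 | in ⊤ | out ⊤ | prev 4 | push {}
  [9] u=1 | in ⊤ | out ⊤ | ==
  [10] u=2 | in 6 | out ⊤ | prev 6 | push {1,4,7}
  [11] u=3 | in ⊤ | out 6 | ==
  [12] u=5 | in ⊤ | out ⊤ | ==
  [13] u=1 | in ⊤ | out ⊤ | ==
  [14] u=4 | in ⊤ | out ⊤ | ==
  [15] u=7 | in ⊤ | out ⊤ | ==

Converged values:
  [0] 5
  [1] ⊤
  [2] ⊤
  [3] 6
  [4] ⊤
  [5] ⊤
  [6] 4
  [7] ⊤

no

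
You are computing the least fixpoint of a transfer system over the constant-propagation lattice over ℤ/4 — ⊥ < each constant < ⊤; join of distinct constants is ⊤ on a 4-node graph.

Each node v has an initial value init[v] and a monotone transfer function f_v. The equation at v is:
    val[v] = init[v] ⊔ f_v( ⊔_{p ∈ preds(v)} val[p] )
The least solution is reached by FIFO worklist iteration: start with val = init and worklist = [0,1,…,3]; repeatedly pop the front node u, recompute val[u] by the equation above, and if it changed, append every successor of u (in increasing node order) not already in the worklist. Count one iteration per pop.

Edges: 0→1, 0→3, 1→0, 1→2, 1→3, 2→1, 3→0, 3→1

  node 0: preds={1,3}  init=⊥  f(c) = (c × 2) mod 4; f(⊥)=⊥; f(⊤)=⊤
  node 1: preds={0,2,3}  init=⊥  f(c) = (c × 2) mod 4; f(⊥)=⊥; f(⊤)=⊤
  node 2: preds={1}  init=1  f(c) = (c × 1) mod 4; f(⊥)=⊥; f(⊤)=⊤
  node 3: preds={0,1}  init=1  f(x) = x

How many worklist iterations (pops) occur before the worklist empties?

Trace (7 dequeues):
  [1] u=0 | in 1 | out 2 | prev ⊥ | push {}
  [2] u=1 | in ⊤ | out ⊤ | prev ⊥ | push {0}
  [3] u=2 | in ⊤ | out ⊤ | prev 1 | push {1}
  [4] u=3 | in ⊤ | out ⊤ | prev 1 | push {}
  [5] u=0 | in ⊤ | out ⊤ | prev 2 | push {3}
  [6] u=1 | in ⊤ | out ⊤ | ==
  [7] u=3 | in ⊤ | out ⊤ | ==

Converged values:
  [0] ⊤
  [1] ⊤
  [2] ⊤
  [3] ⊤

7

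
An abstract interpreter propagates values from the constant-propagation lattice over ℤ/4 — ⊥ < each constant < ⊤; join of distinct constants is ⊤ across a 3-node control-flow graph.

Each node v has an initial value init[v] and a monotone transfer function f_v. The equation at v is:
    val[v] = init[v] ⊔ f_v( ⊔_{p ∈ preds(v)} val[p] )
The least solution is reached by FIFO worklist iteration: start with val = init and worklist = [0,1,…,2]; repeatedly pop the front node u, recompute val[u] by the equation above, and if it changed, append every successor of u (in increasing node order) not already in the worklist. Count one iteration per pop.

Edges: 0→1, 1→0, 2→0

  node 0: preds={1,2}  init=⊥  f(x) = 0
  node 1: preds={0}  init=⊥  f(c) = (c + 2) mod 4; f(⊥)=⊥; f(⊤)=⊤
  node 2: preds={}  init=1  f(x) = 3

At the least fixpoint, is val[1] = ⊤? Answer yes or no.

Iteration log — 4 steps:
  step 1. node 0  ⊔preds=1  new=0  old=⊥  +wl: 
  step 2. node 1  ⊔preds=0  new=2  old=⊥  +wl: 0
  step 3. node 2  ⊔preds=⊥  new=⊤  old=1  +wl: 
  step 4. node 0  ⊔preds=⊤  new=0  stable

Least fixpoint reached:
  node 0: 0
  node 1: 2
  node 2: ⊤

no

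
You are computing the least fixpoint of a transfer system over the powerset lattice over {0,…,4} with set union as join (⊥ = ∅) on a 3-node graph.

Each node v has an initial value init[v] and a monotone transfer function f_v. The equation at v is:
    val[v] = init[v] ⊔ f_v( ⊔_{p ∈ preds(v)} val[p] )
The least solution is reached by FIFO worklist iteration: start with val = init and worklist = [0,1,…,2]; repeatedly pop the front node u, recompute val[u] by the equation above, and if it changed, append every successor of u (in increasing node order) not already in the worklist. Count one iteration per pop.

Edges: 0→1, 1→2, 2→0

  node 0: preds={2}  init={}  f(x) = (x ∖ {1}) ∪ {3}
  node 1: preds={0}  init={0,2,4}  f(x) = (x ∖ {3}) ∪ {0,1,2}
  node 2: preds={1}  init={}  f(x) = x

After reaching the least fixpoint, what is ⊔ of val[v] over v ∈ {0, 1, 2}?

Trace (5 dequeues):
  [1] u=0 | in {} | out {3} | prev {} | push {}
  [2] u=1 | in {3} | out {0,1,2,4} | prev {0,2,4} | push {}
  [3] u=2 | in {0,1,2,4} | out {0,1,2,4} | prev {} | push {0}
  [4] u=0 | in {0,1,2,4} | out {0,2,3,4} | prev {3} | push {1}
  [5] u=1 | in {0,2,3,4} | out {0,1,2,4} | ==

Converged values:
  [0] {0,2,3,4}
  [1] {0,1,2,4}
  [2] {0,1,2,4}

{0,1,2,3,4}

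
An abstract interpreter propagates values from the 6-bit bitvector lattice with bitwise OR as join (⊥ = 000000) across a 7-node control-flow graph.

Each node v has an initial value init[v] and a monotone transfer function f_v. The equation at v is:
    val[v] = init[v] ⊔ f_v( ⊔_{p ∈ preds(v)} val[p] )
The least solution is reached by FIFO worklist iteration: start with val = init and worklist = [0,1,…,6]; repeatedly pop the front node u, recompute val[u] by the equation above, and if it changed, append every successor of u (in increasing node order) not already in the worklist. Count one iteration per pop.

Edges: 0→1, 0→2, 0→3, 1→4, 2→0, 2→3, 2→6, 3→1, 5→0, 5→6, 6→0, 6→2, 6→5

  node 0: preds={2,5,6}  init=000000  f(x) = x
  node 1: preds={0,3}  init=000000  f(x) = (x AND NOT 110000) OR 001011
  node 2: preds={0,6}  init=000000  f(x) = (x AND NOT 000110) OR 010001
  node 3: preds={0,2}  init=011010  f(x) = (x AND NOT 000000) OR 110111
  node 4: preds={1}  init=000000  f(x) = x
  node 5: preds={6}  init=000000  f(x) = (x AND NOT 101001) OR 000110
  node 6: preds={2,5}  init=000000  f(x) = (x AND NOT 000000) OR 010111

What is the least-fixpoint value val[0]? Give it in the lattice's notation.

010111

Trace (15 dequeues):
  [1] u=0 | in 000000 | out 000000 | ==
  [2] u=1 | in 011010 | out 001011 | prev 000000 | push {}
  [3] u=2 | in 000000 | out 010001 | prev 000000 | push {0}
  [4] u=3 | in 010001 | out 111111 | prev 011010 | push {1}
  [5] u=4 | in 001011 | out 001011 | prev 000000 | push {}
  [6] u=5 | in 000000 | out 000110 | prev 000000 | push {}
  [7] u=6 | in 010111 | out 010111 | prev 000000 | push {2,5}
  [8] u=0 | in 010111 | out 010111 | prev 000000 | push {3}
  [9] u=1 | in 111111 | out 001111 | prev 001011 | push {4}
  [10] u=2 | in 010111 | out 010001 | ==
  [11] u=5 | in 010111 | out 010110 | prev 000110 | push {0,6}
  [12] u=3 | in 010111 | out 111111 | ==
  [13] u=4 | in 001111 | out 001111 | prev 001011 | push {}
  [14] u=0 | in 010111 | out 010111 | ==
  [15] u=6 | in 010111 | out 010111 | ==

Converged values:
  [0] 010111
  [1] 001111
  [2] 010001
  [3] 111111
  [4] 001111
  [5] 010110
  [6] 010111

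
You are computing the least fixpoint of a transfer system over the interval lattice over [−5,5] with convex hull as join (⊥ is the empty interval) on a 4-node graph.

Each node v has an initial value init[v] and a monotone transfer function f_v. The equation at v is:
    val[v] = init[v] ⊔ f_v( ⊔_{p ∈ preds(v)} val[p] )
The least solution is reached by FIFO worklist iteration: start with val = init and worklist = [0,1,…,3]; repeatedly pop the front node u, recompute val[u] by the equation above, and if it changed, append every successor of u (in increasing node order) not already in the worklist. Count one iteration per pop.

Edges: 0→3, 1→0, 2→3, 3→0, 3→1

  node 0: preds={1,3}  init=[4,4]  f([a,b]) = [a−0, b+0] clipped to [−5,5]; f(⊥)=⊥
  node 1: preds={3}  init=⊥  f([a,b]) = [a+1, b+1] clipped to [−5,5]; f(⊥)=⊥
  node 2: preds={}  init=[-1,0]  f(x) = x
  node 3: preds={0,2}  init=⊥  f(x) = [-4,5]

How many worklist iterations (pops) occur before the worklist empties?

Iteration log — 8 steps:
  step 1. node 0  ⊔preds=⊥  new=[4,4]  stable
  step 2. node 1  ⊔preds=⊥  new=⊥  stable
  step 3. node 2  ⊔preds=⊥  new=[-1,0]  stable
  step 4. node 3  ⊔preds=[-1,4]  new=[-4,5]  old=⊥  +wl: 0,1
  step 5. node 0  ⊔preds=[-4,5]  new=[-4,5]  old=[4,4]  +wl: 3
  step 6. node 1  ⊔preds=[-4,5]  new=[-3,5]  old=⊥  +wl: 0
  step 7. node 3  ⊔preds=[-4,5]  new=[-4,5]  stable
  step 8. node 0  ⊔preds=[-4,5]  new=[-4,5]  stable

Least fixpoint reached:
  node 0: [-4,5]
  node 1: [-3,5]
  node 2: [-1,0]
  node 3: [-4,5]

8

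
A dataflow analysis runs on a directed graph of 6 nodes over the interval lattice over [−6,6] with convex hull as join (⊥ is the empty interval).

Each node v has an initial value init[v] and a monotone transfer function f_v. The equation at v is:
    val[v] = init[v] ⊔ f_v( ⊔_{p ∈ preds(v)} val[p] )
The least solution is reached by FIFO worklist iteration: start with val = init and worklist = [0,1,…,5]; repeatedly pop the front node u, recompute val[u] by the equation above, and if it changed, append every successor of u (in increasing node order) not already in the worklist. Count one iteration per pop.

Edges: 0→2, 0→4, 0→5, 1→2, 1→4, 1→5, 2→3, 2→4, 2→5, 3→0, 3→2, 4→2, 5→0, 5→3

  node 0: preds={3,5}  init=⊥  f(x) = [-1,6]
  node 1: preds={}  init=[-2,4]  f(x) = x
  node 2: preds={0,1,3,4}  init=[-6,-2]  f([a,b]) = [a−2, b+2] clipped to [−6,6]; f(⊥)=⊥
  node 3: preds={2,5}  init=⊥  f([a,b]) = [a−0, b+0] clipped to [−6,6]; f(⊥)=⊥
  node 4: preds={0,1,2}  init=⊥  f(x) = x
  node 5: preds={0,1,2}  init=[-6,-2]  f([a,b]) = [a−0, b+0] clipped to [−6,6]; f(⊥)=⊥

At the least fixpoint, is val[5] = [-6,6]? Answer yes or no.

yes

Iteration log — 9 steps:
  step 1. node 0  ⊔preds=[-6,-2]  new=[-1,6]  old=⊥  +wl: 
  step 2. node 1  ⊔preds=⊥  new=[-2,4]  stable
  step 3. node 2  ⊔preds=[-2,6]  new=[-6,6]  old=[-6,-2]  +wl: 
  step 4. node 3  ⊔preds=[-6,6]  new=[-6,6]  old=⊥  +wl: 0,2
  step 5. node 4  ⊔preds=[-6,6]  new=[-6,6]  old=⊥  +wl: 
  step 6. node 5  ⊔preds=[-6,6]  new=[-6,6]  old=[-6,-2]  +wl: 3
  step 7. node 0  ⊔preds=[-6,6]  new=[-1,6]  stable
  step 8. node 2  ⊔preds=[-6,6]  new=[-6,6]  stable
  step 9. node 3  ⊔preds=[-6,6]  new=[-6,6]  stable

Least fixpoint reached:
  node 0: [-1,6]
  node 1: [-2,4]
  node 2: [-6,6]
  node 3: [-6,6]
  node 4: [-6,6]
  node 5: [-6,6]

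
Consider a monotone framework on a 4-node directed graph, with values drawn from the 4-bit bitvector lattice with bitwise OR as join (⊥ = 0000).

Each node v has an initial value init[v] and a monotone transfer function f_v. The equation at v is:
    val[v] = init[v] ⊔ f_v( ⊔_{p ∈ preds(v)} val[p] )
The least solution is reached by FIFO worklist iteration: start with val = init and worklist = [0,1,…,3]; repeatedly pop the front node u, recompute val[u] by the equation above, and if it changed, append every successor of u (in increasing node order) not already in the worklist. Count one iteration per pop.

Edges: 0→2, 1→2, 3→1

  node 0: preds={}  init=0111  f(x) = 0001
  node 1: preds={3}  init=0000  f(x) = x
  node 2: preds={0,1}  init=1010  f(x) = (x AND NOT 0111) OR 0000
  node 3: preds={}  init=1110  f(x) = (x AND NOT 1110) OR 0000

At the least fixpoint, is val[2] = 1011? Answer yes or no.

Iteration log — 4 steps:
  step 1. node 0  ⊔preds=0000  new=0111  stable
  step 2. node 1  ⊔preds=1110  new=1110  old=0000  +wl: 
  step 3. node 2  ⊔preds=1111  new=1010  stable
  step 4. node 3  ⊔preds=0000  new=1110  stable

Least fixpoint reached:
  node 0: 0111
  node 1: 1110
  node 2: 1010
  node 3: 1110

no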